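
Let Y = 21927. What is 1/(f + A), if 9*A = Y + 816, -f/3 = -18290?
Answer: 1/57397 ≈ 1.7423e-5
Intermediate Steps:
f = 54870 (f = -3*(-18290) = 54870)
A = 2527 (A = (21927 + 816)/9 = (⅑)*22743 = 2527)
1/(f + A) = 1/(54870 + 2527) = 1/57397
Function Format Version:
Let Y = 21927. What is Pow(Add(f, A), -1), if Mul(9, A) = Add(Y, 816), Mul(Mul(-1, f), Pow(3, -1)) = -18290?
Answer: Rational(1, 57397) ≈ 1.7423e-5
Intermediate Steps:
f = 54870 (f = Mul(-3, -18290) = 54870)
A = 2527 (A = Mul(Rational(1, 9), Add(21927, 816)) = Mul(Rational(1, 9), 22743) = 2527)
Pow(Add(f, A), -1) = Pow(Add(54870, 2527), -1) = Pow(57397, -1) = Rational(1, 57397)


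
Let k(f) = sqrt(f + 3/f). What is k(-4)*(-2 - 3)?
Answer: -5*I*sqrt(19)/2 ≈ -10.897*I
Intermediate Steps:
k(-4)*(-2 - 3) = sqrt(-4 + 3/(-4))*(-2 - 3) = sqrt(-4 + 3*(-1/4))*(-5) = sqrt(-4 - 3/4)*(-5) = sqrt(-19/4)*(-5) = (I*sqrt(19)/2)*(-5) = -5*I*sqrt(19)/2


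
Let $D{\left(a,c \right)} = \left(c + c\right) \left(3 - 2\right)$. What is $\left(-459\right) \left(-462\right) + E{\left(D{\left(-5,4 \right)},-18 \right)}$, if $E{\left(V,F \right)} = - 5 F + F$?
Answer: $212130$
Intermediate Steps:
$D{\left(a,c \right)} = 2 c$ ($D{\left(a,c \right)} = 2 c \left(3 - 2\right) = 2 c 1 = 2 c$)
$E{\left(V,F \right)} = - 4 F$
$\left(-459\right) \left(-462\right) + E{\left(D{\left(-5,4 \right)},-18 \right)} = \left(-459\right) \left(-462\right) - -72 = 212058 + 72 = 212130$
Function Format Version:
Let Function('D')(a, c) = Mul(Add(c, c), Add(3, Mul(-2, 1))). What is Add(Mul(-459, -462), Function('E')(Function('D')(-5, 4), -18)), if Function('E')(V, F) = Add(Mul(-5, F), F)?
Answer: 212130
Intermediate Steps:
Function('D')(a, c) = Mul(2, c) (Function('D')(a, c) = Mul(Mul(2, c), Add(3, -2)) = Mul(Mul(2, c), 1) = Mul(2, c))
Function('E')(V, F) = Mul(-4, F)
Add(Mul(-459, -462), Function('E')(Function('D')(-5, 4), -18)) = Add(Mul(-459, -462), Mul(-4, -18)) = Add(212058, 72) = 212130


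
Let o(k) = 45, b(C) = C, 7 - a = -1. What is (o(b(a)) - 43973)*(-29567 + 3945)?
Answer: 1125523216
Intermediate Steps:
a = 8 (a = 7 - 1*(-1) = 7 + 1 = 8)
(o(b(a)) - 43973)*(-29567 + 3945) = (45 - 43973)*(-29567 + 3945) = -43928*(-25622) = 1125523216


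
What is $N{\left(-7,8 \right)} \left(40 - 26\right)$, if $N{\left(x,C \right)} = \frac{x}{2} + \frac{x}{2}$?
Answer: $-98$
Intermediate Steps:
$N{\left(x,C \right)} = x$ ($N{\left(x,C \right)} = x \frac{1}{2} + x \frac{1}{2} = \frac{x}{2} + \frac{x}{2} = x$)
$N{\left(-7,8 \right)} \left(40 - 26\right) = - 7 \left(40 - 26\right) = \left(-7\right) 14 = -98$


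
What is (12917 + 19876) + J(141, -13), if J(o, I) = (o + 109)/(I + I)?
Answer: 426184/13 ≈ 32783.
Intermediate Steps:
J(o, I) = (109 + o)/(2*I) (J(o, I) = (109 + o)/((2*I)) = (109 + o)*(1/(2*I)) = (109 + o)/(2*I))
(12917 + 19876) + J(141, -13) = (12917 + 19876) + (½)*(109 + 141)/(-13) = 32793 + (½)*(-1/13)*250 = 32793 - 125/13 = 426184/13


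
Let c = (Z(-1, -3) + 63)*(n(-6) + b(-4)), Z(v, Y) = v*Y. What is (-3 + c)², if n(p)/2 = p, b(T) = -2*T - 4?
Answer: 281961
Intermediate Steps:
b(T) = -4 - 2*T
Z(v, Y) = Y*v
n(p) = 2*p
c = -528 (c = (-3*(-1) + 63)*(2*(-6) + (-4 - 2*(-4))) = (3 + 63)*(-12 + (-4 + 8)) = 66*(-12 + 4) = 66*(-8) = -528)
(-3 + c)² = (-3 - 528)² = (-531)² = 281961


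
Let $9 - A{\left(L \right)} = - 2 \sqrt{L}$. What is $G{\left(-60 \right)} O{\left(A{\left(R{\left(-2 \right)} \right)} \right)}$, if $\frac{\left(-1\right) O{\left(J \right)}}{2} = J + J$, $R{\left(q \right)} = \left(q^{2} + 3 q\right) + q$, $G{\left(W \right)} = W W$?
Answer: $-129600 - 57600 i \approx -1.296 \cdot 10^{5} - 57600.0 i$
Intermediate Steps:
$G{\left(W \right)} = W^{2}$
$R{\left(q \right)} = q^{2} + 4 q$
$A{\left(L \right)} = 9 + 2 \sqrt{L}$ ($A{\left(L \right)} = 9 - - 2 \sqrt{L} = 9 + 2 \sqrt{L}$)
$O{\left(J \right)} = - 4 J$ ($O{\left(J \right)} = - 2 \left(J + J\right) = - 2 \cdot 2 J = - 4 J$)
$G{\left(-60 \right)} O{\left(A{\left(R{\left(-2 \right)} \right)} \right)} = \left(-60\right)^{2} \left(- 4 \left(9 + 2 \sqrt{- 2 \left(4 - 2\right)}\right)\right) = 3600 \left(- 4 \left(9 + 2 \sqrt{\left(-2\right) 2}\right)\right) = 3600 \left(- 4 \left(9 + 2 \sqrt{-4}\right)\right) = 3600 \left(- 4 \left(9 + 2 \cdot 2 i\right)\right) = 3600 \left(- 4 \left(9 + 4 i\right)\right) = 3600 \left(-36 - 16 i\right) = -129600 - 57600 i$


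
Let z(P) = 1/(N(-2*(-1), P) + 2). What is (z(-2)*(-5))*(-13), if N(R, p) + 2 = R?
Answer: 65/2 ≈ 32.500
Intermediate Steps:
N(R, p) = -2 + R
z(P) = ½ (z(P) = 1/((-2 - 2*(-1)) + 2) = 1/((-2 + 2) + 2) = 1/(0 + 2) = 1/2 = ½)
(z(-2)*(-5))*(-13) = ((½)*(-5))*(-13) = -5/2*(-13) = 65/2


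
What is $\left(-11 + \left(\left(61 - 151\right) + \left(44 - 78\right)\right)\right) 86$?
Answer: $-11610$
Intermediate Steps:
$\left(-11 + \left(\left(61 - 151\right) + \left(44 - 78\right)\right)\right) 86 = \left(-11 + \left(-90 + \left(44 - 78\right)\right)\right) 86 = \left(-11 - 124\right) 86 = \left(-135\right) 86 = -11610$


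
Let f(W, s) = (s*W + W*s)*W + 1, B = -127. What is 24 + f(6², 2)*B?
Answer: -658471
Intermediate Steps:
f(W, s) = 1 + 2*s*W² (f(W, s) = (W*s + W*s)*W + 1 = (2*W*s)*W + 1 = 2*s*W² + 1 = 1 + 2*s*W²)
24 + f(6², 2)*B = 24 + (1 + 2*2*(6²)²)*(-127) = 24 + (1 + 2*2*36²)*(-127) = 24 + (1 + 2*2*1296)*(-127) = 24 + (1 + 5184)*(-127) = 24 + 5185*(-127) = 24 - 658495 = -658471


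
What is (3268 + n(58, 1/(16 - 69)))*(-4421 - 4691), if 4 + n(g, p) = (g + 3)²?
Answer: -63647320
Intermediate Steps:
n(g, p) = -4 + (3 + g)² (n(g, p) = -4 + (g + 3)² = -4 + (3 + g)²)
(3268 + n(58, 1/(16 - 69)))*(-4421 - 4691) = (3268 + (-4 + (3 + 58)²))*(-4421 - 4691) = (3268 + (-4 + 61²))*(-9112) = (3268 + (-4 + 3721))*(-9112) = (3268 + 3717)*(-9112) = 6985*(-9112) = -63647320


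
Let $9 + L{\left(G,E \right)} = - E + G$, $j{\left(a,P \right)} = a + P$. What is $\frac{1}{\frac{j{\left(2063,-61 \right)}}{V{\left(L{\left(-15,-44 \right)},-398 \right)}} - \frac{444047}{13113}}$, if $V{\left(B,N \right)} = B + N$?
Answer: $- \frac{39339}{1540492} \approx -0.025537$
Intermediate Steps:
$j{\left(a,P \right)} = P + a$
$L{\left(G,E \right)} = -9 + G - E$ ($L{\left(G,E \right)} = -9 - \left(E - G\right) = -9 + G - E$)
$\frac{1}{\frac{j{\left(2063,-61 \right)}}{V{\left(L{\left(-15,-44 \right)},-398 \right)}} - \frac{444047}{13113}} = \frac{1}{\frac{-61 + 2063}{\left(-9 - 15 - -44\right) - 398} - \frac{444047}{13113}} = \frac{1}{\frac{2002}{\left(-9 - 15 + 44\right) - 398} - \frac{444047}{13113}} = \frac{1}{\frac{2002}{20 - 398} - \frac{444047}{13113}} = \frac{1}{\frac{2002}{-378} - \frac{444047}{13113}} = \frac{1}{2002 \left(- \frac{1}{378}\right) - \frac{444047}{13113}} = \frac{1}{- \frac{143}{27} - \frac{444047}{13113}} = \frac{1}{- \frac{1540492}{39339}} = - \frac{39339}{1540492}$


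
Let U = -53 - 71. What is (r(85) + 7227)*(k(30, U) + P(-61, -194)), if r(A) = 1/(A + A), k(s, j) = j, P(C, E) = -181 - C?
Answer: -149888102/85 ≈ -1.7634e+6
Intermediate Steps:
U = -124
r(A) = 1/(2*A)
(r(85) + 7227)*(k(30, U) + P(-61, -194)) = ((1/2)/85 + 7227)*(-124 + (-181 - 1*(-61))) = ((1/2)*(1/85) + 7227)*(-124 + (-181 + 61)) = (1/170 + 7227)*(-124 - 120) = (1228591/170)*(-244) = -149888102/85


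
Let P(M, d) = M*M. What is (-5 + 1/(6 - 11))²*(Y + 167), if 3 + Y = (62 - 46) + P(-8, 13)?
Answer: 164944/25 ≈ 6597.8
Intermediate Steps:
P(M, d) = M²
Y = 77 (Y = -3 + ((62 - 46) + (-8)²) = -3 + (16 + 64) = -3 + 80 = 77)
(-5 + 1/(6 - 11))²*(Y + 167) = (-5 + 1/(6 - 11))²*(77 + 167) = (-5 + 1/(-5))²*244 = (-5 - ⅕)²*244 = (-26/5)²*244 = (676/25)*244 = 164944/25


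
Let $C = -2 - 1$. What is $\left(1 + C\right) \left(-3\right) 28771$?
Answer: $172626$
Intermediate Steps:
$C = -3$ ($C = -2 - 1 = -3$)
$\left(1 + C\right) \left(-3\right) 28771 = \left(1 - 3\right) \left(-3\right) 28771 = \left(-2\right) \left(-3\right) 28771 = 6 \cdot 28771 = 172626$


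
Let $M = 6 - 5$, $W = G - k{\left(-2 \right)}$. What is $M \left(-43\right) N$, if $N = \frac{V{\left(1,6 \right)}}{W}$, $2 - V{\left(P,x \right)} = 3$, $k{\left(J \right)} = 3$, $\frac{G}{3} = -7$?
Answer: $- \frac{43}{24} \approx -1.7917$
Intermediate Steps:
$G = -21$ ($G = 3 \left(-7\right) = -21$)
$V{\left(P,x \right)} = -1$ ($V{\left(P,x \right)} = 2 - 3 = -1$)
$W = -24$ ($W = -21 - 3 = -24$)
$M = 1$ ($M = 6 - 5 = 1$)
$N = \frac{1}{24}$ ($N = - \frac{1}{-24} = \left(-1\right) \left(- \frac{1}{24}\right) = \frac{1}{24} \approx 0.041667$)
$M \left(-43\right) N = 1 \left(-43\right) \frac{1}{24} = \left(-43\right) \frac{1}{24} = - \frac{43}{24}$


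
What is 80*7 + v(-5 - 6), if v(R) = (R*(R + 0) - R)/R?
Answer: 548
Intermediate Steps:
v(R) = (R² - R)/R (v(R) = (R*R - R)/R = (R² - R)/R)
80*7 + v(-5 - 6) = 80*7 + (-1 + (-5 - 6)) = 560 + (-1 - 11) = 560 - 12 = 548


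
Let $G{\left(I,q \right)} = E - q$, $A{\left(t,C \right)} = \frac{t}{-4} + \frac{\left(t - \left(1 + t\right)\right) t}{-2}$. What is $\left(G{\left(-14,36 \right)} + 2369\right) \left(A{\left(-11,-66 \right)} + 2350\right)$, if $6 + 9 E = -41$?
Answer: $\frac{98349775}{18} \approx 5.4639 \cdot 10^{6}$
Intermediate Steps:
$E = - \frac{47}{9}$ ($E = - \frac{2}{3} + \frac{1}{9} \left(-41\right) = - \frac{2}{3} - \frac{41}{9} = - \frac{47}{9} \approx -5.2222$)
$A{\left(t,C \right)} = \frac{t}{4}$ ($A{\left(t,C \right)} = t \left(- \frac{1}{4}\right) + - t \left(- \frac{1}{2}\right) = - \frac{t}{4} + \frac{t}{2} = \frac{t}{4}$)
$G{\left(I,q \right)} = - \frac{47}{9} - q$
$\left(G{\left(-14,36 \right)} + 2369\right) \left(A{\left(-11,-66 \right)} + 2350\right) = \left(\left(- \frac{47}{9} - 36\right) + 2369\right) \left(\frac{1}{4} \left(-11\right) + 2350\right) = \left(\left(- \frac{47}{9} - 36\right) + 2369\right) \left(- \frac{11}{4} + 2350\right) = \left(- \frac{371}{9} + 2369\right) \frac{9389}{4} = \frac{20950}{9} \cdot \frac{9389}{4} = \frac{98349775}{18}$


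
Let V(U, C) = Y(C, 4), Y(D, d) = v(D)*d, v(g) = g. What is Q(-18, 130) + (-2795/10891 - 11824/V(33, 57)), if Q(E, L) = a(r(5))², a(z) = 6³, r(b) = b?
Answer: 28931085161/620787 ≈ 46604.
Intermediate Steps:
a(z) = 216
Y(D, d) = D*d
Q(E, L) = 46656 (Q(E, L) = 216² = 46656)
V(U, C) = 4*C (V(U, C) = C*4 = 4*C)
Q(-18, 130) + (-2795/10891 - 11824/V(33, 57)) = 46656 + (-2795/10891 - 11824/(4*57)) = 46656 + (-2795*1/10891 - 11824/228) = 46656 + (-2795/10891 - 11824*1/228) = 46656 + (-2795/10891 - 2956/57) = 46656 - 32353111/620787 = 28931085161/620787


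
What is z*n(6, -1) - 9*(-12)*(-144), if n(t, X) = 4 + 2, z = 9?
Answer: -15498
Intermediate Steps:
n(t, X) = 6
z*n(6, -1) - 9*(-12)*(-144) = 9*6 - 9*(-12)*(-144) = 54 + 108*(-144) = 54 - 15552 = -15498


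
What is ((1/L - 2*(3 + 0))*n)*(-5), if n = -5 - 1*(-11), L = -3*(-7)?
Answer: 1250/7 ≈ 178.57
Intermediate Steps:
L = 21
n = 6 (n = -5 + 11 = 6)
((1/L - 2*(3 + 0))*n)*(-5) = ((1/21 - 2*(3 + 0))*6)*(-5) = ((1/21 - 2*3)*6)*(-5) = ((1/21 - 6)*6)*(-5) = -125/21*6*(-5) = -250/7*(-5) = 1250/7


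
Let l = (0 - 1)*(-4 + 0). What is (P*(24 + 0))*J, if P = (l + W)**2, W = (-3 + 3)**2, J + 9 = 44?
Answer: 13440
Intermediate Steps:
J = 35 (J = -9 + 44 = 35)
l = 4 (l = -1*(-4) = 4)
W = 0 (W = 0**2 = 0)
P = 16 (P = (4 + 0)**2 = 4**2 = 16)
(P*(24 + 0))*J = (16*(24 + 0))*35 = (16*24)*35 = 384*35 = 13440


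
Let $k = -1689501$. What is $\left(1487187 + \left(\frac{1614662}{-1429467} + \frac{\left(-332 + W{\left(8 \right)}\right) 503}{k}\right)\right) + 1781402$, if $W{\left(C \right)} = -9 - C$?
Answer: $\frac{2631306938212043450}{805028641989} \approx 3.2686 \cdot 10^{6}$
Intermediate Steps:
$\left(1487187 + \left(\frac{1614662}{-1429467} + \frac{\left(-332 + W{\left(8 \right)}\right) 503}{k}\right)\right) + 1781402 = \left(1487187 + \left(\frac{1614662}{-1429467} + \frac{\left(-332 - 17\right) 503}{-1689501}\right)\right) + 1781402 = \left(1487187 + \left(1614662 \left(- \frac{1}{1429467}\right) + \left(-332 - 17\right) 503 \left(- \frac{1}{1689501}\right)\right)\right) + 1781402 = \left(1487187 - \left(\frac{1614662}{1429467} - \left(-332 - 17\right) 503 \left(- \frac{1}{1689501}\right)\right)\right) + 1781402 = \left(1487187 - \left(\frac{1614662}{1429467} - \left(-349\right) 503 \left(- \frac{1}{1689501}\right)\right)\right) + 1781402 = \left(1487187 - \frac{825678140071}{805028641989}\right) + 1781402 = \frac{1197227305315554872}{805028641989} + 1781402 = \frac{2631306938212043450}{805028641989}$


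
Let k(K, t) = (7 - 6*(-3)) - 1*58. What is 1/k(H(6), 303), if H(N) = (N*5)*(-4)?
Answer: -1/33 ≈ -0.030303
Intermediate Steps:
H(N) = -20*N (H(N) = (5*N)*(-4) = -20*N)
k(K, t) = -33 (k(K, t) = (7 + 18) - 58 = 25 - 58 = -33)
1/k(H(6), 303) = 1/(-33) = -1/33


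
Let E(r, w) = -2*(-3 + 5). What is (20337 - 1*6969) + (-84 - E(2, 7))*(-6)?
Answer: 13848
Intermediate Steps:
E(r, w) = -4 (E(r, w) = -2*2 = -4)
(20337 - 1*6969) + (-84 - E(2, 7))*(-6) = (20337 - 1*6969) + (-84 - 1*(-4))*(-6) = (20337 - 6969) + (-84 + 4)*(-6) = 13368 - 80*(-6) = 13368 + 480 = 13848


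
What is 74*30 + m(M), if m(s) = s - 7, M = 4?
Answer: 2217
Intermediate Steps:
m(s) = -7 + s
74*30 + m(M) = 74*30 + (-7 + 4) = 2220 - 3 = 2217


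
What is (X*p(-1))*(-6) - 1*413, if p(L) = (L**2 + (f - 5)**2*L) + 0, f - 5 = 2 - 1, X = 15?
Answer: -413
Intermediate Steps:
f = 6 (f = 5 + (2 - 1) = 5 + 1 = 6)
p(L) = L + L**2 (p(L) = (L**2 + (6 - 5)**2*L) + 0 = (L**2 + 1**2*L) + 0 = (L**2 + 1*L) + 0 = (L**2 + L) + 0 = (L + L**2) + 0 = L + L**2)
(X*p(-1))*(-6) - 1*413 = (15*(-(1 - 1)))*(-6) - 1*413 = (15*(-1*0))*(-6) - 413 = (15*0)*(-6) - 413 = 0*(-6) - 413 = 0 - 413 = -413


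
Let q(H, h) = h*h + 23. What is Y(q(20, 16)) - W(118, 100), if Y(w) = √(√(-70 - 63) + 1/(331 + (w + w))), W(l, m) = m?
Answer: -100 + √(889 + 790321*I*√133)/889 ≈ -97.599 + 2.4012*I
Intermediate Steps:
q(H, h) = 23 + h² (q(H, h) = h² + 23 = 23 + h²)
Y(w) = √(1/(331 + 2*w) + I*√133) (Y(w) = √(√(-133) + 1/(331 + 2*w)) = √(I*√133 + 1/(331 + 2*w)) = √(1/(331 + 2*w) + I*√133))
Y(q(20, 16)) - W(118, 100) = √((1 + I*√133*(331 + 2*(23 + 16²)))/(331 + 2*(23 + 16²))) - 1*100 = √((1 + I*√133*(331 + 2*(23 + 256)))/(331 + 2*(23 + 256))) - 100 = √((1 + I*√133*(331 + 2*279))/(331 + 2*279)) - 100 = √((1 + I*√133*(331 + 558))/(331 + 558)) - 100 = √((1 + I*√133*889)/889) - 100 = √((1 + 889*I*√133)/889) - 100 = √(1/889 + I*√133) - 100 = -100 + √(1/889 + I*√133)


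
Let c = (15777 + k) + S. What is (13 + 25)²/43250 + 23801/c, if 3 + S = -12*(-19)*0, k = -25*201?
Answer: 522457403/232447125 ≈ 2.2476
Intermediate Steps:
k = -5025
S = -3 (S = -3 - 12*(-19)*0 = -3 + 228*0 = -3 + 0 = -3)
c = 10749 (c = (15777 - 5025) - 3 = 10752 - 3 = 10749)
(13 + 25)²/43250 + 23801/c = (13 + 25)²/43250 + 23801/10749 = 38²*(1/43250) + 23801*(1/10749) = 1444*(1/43250) + 23801/10749 = 722/21625 + 23801/10749 = 522457403/232447125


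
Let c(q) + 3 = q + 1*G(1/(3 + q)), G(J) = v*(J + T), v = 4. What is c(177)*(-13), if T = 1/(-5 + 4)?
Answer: -99463/45 ≈ -2210.3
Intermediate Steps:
T = -1 (T = 1/(-1) = -1)
G(J) = -4 + 4*J (G(J) = 4*(J - 1) = 4*(-1 + J) = -4 + 4*J)
c(q) = -7 + q + 4/(3 + q) (c(q) = -3 + (q + 1*(-4 + 4/(3 + q))) = -3 + (q + (-4 + 4/(3 + q))) = -3 + (-4 + q + 4/(3 + q)) = -7 + q + 4/(3 + q))
c(177)*(-13) = ((-17 + 177² - 4*177)/(3 + 177))*(-13) = ((-17 + 31329 - 708)/180)*(-13) = ((1/180)*30604)*(-13) = (7651/45)*(-13) = -99463/45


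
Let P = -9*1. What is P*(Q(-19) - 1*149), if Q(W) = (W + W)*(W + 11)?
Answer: -1395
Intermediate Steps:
Q(W) = 2*W*(11 + W) (Q(W) = (2*W)*(11 + W) = 2*W*(11 + W))
P = -9
P*(Q(-19) - 1*149) = -9*(2*(-19)*(11 - 19) - 1*149) = -9*(2*(-19)*(-8) - 149) = -9*(304 - 149) = -9*155 = -1395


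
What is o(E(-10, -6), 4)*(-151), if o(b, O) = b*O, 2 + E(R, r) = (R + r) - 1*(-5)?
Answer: 7852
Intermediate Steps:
E(R, r) = 3 + R + r (E(R, r) = -2 + ((R + r) - 1*(-5)) = -2 + ((R + r) + 5) = -2 + (5 + R + r) = 3 + R + r)
o(b, O) = O*b
o(E(-10, -6), 4)*(-151) = (4*(3 - 10 - 6))*(-151) = (4*(-13))*(-151) = -52*(-151) = 7852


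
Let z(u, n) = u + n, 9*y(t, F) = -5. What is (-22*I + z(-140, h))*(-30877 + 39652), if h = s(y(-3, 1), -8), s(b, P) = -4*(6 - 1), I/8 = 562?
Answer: -869356800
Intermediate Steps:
I = 4496 (I = 8*562 = 4496)
y(t, F) = -5/9 (y(t, F) = (⅑)*(-5) = -5/9)
s(b, P) = -20 (s(b, P) = -4*5 = -20)
h = -20
z(u, n) = n + u
(-22*I + z(-140, h))*(-30877 + 39652) = (-22*4496 + (-20 - 140))*(-30877 + 39652) = (-98912 - 160)*8775 = -99072*8775 = -869356800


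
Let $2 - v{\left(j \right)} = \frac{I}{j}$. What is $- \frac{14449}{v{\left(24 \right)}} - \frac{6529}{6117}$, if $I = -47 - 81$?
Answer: $- \frac{265297237}{134574} \approx -1971.4$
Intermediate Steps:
$I = -128$ ($I = -47 - 81 = -128$)
$v{\left(j \right)} = 2 + \frac{128}{j}$ ($v{\left(j \right)} = 2 - - \frac{128}{j} = 2 + \frac{128}{j}$)
$- \frac{14449}{v{\left(24 \right)}} - \frac{6529}{6117} = - \frac{14449}{2 + \frac{128}{24}} - \frac{6529}{6117} = - \frac{14449}{2 + 128 \cdot \frac{1}{24}} - \frac{6529}{6117} = - \frac{14449}{2 + \frac{16}{3}} - \frac{6529}{6117} = - \frac{14449}{\frac{22}{3}} - \frac{6529}{6117} = \left(-14449\right) \frac{3}{22} - \frac{6529}{6117} = - \frac{43347}{22} - \frac{6529}{6117} = - \frac{265297237}{134574}$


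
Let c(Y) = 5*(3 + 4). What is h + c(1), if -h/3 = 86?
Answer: -223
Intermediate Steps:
c(Y) = 35 (c(Y) = 5*7 = 35)
h = -258 (h = -3*86 = -258)
h + c(1) = -258 + 35 = -223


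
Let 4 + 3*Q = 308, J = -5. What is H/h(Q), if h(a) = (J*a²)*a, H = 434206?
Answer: -5861781/70236160 ≈ -0.083458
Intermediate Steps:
Q = 304/3 (Q = -4/3 + (⅓)*308 = -4/3 + 308/3 = 304/3 ≈ 101.33)
h(a) = -5*a³ (h(a) = (-5*a²)*a = -5*a³)
H/h(Q) = 434206/((-5*(304/3)³)) = 434206/((-5*28094464/27)) = 434206/(-140472320/27) = 434206*(-27/140472320) = -5861781/70236160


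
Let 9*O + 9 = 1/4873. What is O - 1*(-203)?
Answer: 8859115/43857 ≈ 202.00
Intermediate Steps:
O = -43856/43857 (O = -1 + (1/9)/4873 = -1 + (1/9)*(1/4873) = -1 + 1/43857 = -43856/43857 ≈ -0.99998)
O - 1*(-203) = -43856/43857 - 1*(-203) = -43856/43857 + 203 = 8859115/43857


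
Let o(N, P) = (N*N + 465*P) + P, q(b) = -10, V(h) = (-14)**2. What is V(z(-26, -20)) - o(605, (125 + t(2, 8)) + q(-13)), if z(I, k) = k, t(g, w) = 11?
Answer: -424545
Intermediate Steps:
V(h) = 196
o(N, P) = N**2 + 466*P (o(N, P) = (N**2 + 465*P) + P = N**2 + 466*P)
V(z(-26, -20)) - o(605, (125 + t(2, 8)) + q(-13)) = 196 - (605**2 + 466*((125 + 11) - 10)) = 196 - (366025 + 466*(136 - 10)) = 196 - (366025 + 466*126) = 196 - (366025 + 58716) = 196 - 1*424741 = 196 - 424741 = -424545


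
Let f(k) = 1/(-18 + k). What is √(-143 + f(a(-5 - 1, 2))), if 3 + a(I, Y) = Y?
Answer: 3*I*√5738/19 ≈ 11.96*I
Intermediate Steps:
a(I, Y) = -3 + Y
√(-143 + f(a(-5 - 1, 2))) = √(-143 + 1/(-18 + (-3 + 2))) = √(-143 + 1/(-18 - 1)) = √(-143 + 1/(-19)) = √(-143 - 1/19) = √(-2718/19) = 3*I*√5738/19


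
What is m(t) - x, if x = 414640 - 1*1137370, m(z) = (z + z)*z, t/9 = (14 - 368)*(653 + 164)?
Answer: 13550823069618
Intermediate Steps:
t = -2602962 (t = 9*((14 - 368)*(653 + 164)) = 9*(-354*817) = 9*(-289218) = -2602962)
m(z) = 2*z² (m(z) = (2*z)*z = 2*z²)
x = -722730 (x = 414640 - 1137370 = -722730)
m(t) - x = 2*(-2602962)² - 1*(-722730) = 2*6775411173444 + 722730 = 13550822346888 + 722730 = 13550823069618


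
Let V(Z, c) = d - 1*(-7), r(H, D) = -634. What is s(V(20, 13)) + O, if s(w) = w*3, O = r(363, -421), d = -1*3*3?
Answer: -640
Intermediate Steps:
d = -9 (d = -3*3 = -9)
V(Z, c) = -2 (V(Z, c) = -9 - 1*(-7) = -9 + 7 = -2)
O = -634
s(w) = 3*w
s(V(20, 13)) + O = 3*(-2) - 634 = -6 - 634 = -640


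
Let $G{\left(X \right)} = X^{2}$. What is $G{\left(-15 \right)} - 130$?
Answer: $95$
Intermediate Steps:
$G{\left(-15 \right)} - 130 = \left(-15\right)^{2} - 130 = 225 - 130 = 95$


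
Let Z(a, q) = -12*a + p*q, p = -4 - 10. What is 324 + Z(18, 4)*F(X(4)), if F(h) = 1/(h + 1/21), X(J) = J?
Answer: 1284/5 ≈ 256.80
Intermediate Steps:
p = -14
Z(a, q) = -14*q - 12*a (Z(a, q) = -12*a - 14*q = -14*q - 12*a)
F(h) = 1/(1/21 + h) (F(h) = 1/(h + 1/21) = 1/(1/21 + h))
324 + Z(18, 4)*F(X(4)) = 324 + (-14*4 - 12*18)*(21/(1 + 21*4)) = 324 + (-56 - 216)*(21/(1 + 84)) = 324 - 5712/85 = 324 - 272*21/85 = 324 - 336/5 = 1284/5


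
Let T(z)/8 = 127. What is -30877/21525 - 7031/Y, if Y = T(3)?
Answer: -26101901/3124200 ≈ -8.3548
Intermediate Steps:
T(z) = 1016 (T(z) = 8*127 = 1016)
Y = 1016
-30877/21525 - 7031/Y = -30877/21525 - 7031/1016 = -30877*1/21525 - 7031*1/1016 = -4411/3075 - 7031/1016 = -26101901/3124200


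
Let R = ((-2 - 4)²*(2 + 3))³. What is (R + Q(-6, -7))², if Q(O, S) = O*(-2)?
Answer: 34012363968144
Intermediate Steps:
Q(O, S) = -2*O
R = 5832000 (R = ((-6)²*5)³ = (36*5)³ = 180³ = 5832000)
(R + Q(-6, -7))² = (5832000 - 2*(-6))² = (5832000 + 12)² = 5832012² = 34012363968144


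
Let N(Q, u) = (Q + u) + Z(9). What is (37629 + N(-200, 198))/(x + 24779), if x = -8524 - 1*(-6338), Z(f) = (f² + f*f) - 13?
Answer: 12592/7531 ≈ 1.6720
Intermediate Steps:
Z(f) = -13 + 2*f² (Z(f) = (f² + f²) - 13 = 2*f² - 13 = -13 + 2*f²)
N(Q, u) = 149 + Q + u (N(Q, u) = (Q + u) + (-13 + 2*9²) = (Q + u) + (-13 + 2*81) = (Q + u) + (-13 + 162) = (Q + u) + 149 = 149 + Q + u)
x = -2186 (x = -8524 + 6338 = -2186)
(37629 + N(-200, 198))/(x + 24779) = (37629 + (149 - 200 + 198))/(-2186 + 24779) = (37629 + 147)/22593 = 37776*(1/22593) = 12592/7531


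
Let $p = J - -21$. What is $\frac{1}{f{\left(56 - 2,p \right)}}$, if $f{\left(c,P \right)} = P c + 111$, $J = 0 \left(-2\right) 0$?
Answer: $\frac{1}{1245} \approx 0.00080321$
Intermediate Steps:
$J = 0$ ($J = 0 \cdot 0 = 0$)
$p = 21$ ($p = 0 - -21 = 0 + 21 = 21$)
$f{\left(c,P \right)} = 111 + P c$
$\frac{1}{f{\left(56 - 2,p \right)}} = \frac{1}{111 + 21 \left(56 - 2\right)} = \frac{1}{111 + 21 \cdot 54} = \frac{1}{111 + 1134} = \frac{1}{1245}$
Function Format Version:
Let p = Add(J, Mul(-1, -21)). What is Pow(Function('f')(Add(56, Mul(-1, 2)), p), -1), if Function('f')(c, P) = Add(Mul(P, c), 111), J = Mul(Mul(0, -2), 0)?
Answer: Rational(1, 1245) ≈ 0.00080321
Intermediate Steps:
J = 0 (J = Mul(0, 0) = 0)
p = 21 (p = Add(0, Mul(-1, -21)) = Add(0, 21) = 21)
Function('f')(c, P) = Add(111, Mul(P, c))
Pow(Function('f')(Add(56, Mul(-1, 2)), p), -1) = Pow(Add(111, Mul(21, Add(56, Mul(-1, 2)))), -1) = Pow(Add(111, Mul(21, Add(56, -2))), -1) = Pow(Add(111, Mul(21, 54)), -1) = Pow(Add(111, 1134), -1) = Pow(1245, -1) = Rational(1, 1245)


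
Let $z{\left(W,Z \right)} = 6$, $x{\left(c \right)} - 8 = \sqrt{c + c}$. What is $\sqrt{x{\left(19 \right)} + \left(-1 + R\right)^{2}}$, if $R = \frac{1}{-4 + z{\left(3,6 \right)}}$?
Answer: $\frac{\sqrt{33 + 4 \sqrt{38}}}{2} \approx 3.7966$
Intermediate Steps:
$x{\left(c \right)} = 8 + \sqrt{2} \sqrt{c}$ ($x{\left(c \right)} = 8 + \sqrt{c + c} = 8 + \sqrt{2 c} = 8 + \sqrt{2} \sqrt{c}$)
$R = \frac{1}{2}$ ($R = \frac{1}{-4 + 6} = \frac{1}{2} \approx 0.5$)
$\sqrt{x{\left(19 \right)} + \left(-1 + R\right)^{2}} = \sqrt{\left(8 + \sqrt{2} \sqrt{19}\right) + \left(-1 + \frac{1}{2}\right)^{2}} = \sqrt{\left(8 + \sqrt{38}\right) + \left(- \frac{1}{2}\right)^{2}} = \sqrt{\left(8 + \sqrt{38}\right) + \frac{1}{4}} = \sqrt{\frac{33}{4} + \sqrt{38}}$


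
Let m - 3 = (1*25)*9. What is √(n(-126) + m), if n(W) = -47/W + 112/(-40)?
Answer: √9947770/210 ≈ 15.019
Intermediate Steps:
n(W) = -14/5 - 47/W (n(W) = -47/W + 112*(-1/40) = -47/W - 14/5 = -14/5 - 47/W)
m = 228 (m = 3 + (1*25)*9 = 3 + 25*9 = 3 + 225 = 228)
√(n(-126) + m) = √((-14/5 - 47/(-126)) + 228) = √((-14/5 - 47*(-1/126)) + 228) = √((-14/5 + 47/126) + 228) = √(-1529/630 + 228) = √(142111/630) = √9947770/210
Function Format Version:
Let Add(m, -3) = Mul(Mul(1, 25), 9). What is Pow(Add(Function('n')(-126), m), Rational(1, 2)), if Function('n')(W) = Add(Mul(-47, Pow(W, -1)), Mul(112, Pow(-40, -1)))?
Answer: Mul(Rational(1, 210), Pow(9947770, Rational(1, 2))) ≈ 15.019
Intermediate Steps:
Function('n')(W) = Add(Rational(-14, 5), Mul(-47, Pow(W, -1))) (Function('n')(W) = Add(Mul(-47, Pow(W, -1)), Mul(112, Rational(-1, 40))) = Add(Mul(-47, Pow(W, -1)), Rational(-14, 5)) = Add(Rational(-14, 5), Mul(-47, Pow(W, -1))))
m = 228 (m = Add(3, Mul(Mul(1, 25), 9)) = Add(3, Mul(25, 9)) = Add(3, 225) = 228)
Pow(Add(Function('n')(-126), m), Rational(1, 2)) = Pow(Add(Add(Rational(-14, 5), Mul(-47, Pow(-126, -1))), 228), Rational(1, 2)) = Pow(Add(Add(Rational(-14, 5), Mul(-47, Rational(-1, 126))), 228), Rational(1, 2)) = Pow(Add(Add(Rational(-14, 5), Rational(47, 126)), 228), Rational(1, 2)) = Pow(Add(Rational(-1529, 630), 228), Rational(1, 2)) = Pow(Rational(142111, 630), Rational(1, 2)) = Mul(Rational(1, 210), Pow(9947770, Rational(1, 2)))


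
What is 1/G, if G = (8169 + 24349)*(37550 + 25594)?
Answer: 1/2053316592 ≈ 4.8702e-10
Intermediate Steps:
G = 2053316592 (G = 32518*63144 = 2053316592)
1/G = 1/2053316592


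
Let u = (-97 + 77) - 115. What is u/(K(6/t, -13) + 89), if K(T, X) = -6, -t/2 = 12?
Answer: -135/83 ≈ -1.6265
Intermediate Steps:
t = -24 (t = -2*12 = -24)
u = -135 (u = -20 - 115 = -135)
u/(K(6/t, -13) + 89) = -135/(-6 + 89) = -135/83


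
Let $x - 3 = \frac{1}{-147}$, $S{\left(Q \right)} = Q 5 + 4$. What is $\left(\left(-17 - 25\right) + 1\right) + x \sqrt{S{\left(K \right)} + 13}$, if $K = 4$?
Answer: $-41 + \frac{440 \sqrt{37}}{147} \approx -22.793$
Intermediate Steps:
$S{\left(Q \right)} = 4 + 5 Q$ ($S{\left(Q \right)} = 5 Q + 4 = 4 + 5 Q$)
$x = \frac{440}{147}$ ($x = 3 + \frac{1}{-147} = 3 - \frac{1}{147} = \frac{440}{147} \approx 2.9932$)
$\left(\left(-17 - 25\right) + 1\right) + x \sqrt{S{\left(K \right)} + 13} = \left(\left(-17 - 25\right) + 1\right) + \frac{440 \sqrt{\left(4 + 5 \cdot 4\right) + 13}}{147} = \left(-42 + 1\right) + \frac{440 \sqrt{\left(4 + 20\right) + 13}}{147} = -41 + \frac{440 \sqrt{24 + 13}}{147} = -41 + \frac{440 \sqrt{37}}{147}$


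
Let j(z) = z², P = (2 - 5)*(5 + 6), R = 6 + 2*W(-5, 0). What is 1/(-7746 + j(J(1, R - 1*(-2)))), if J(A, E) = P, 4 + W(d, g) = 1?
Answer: -1/6657 ≈ -0.00015022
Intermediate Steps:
W(d, g) = -3 (W(d, g) = -4 + 1 = -3)
R = 0 (R = 6 + 2*(-3) = 6 - 6 = 0)
P = -33 (P = -3*11 = -33)
J(A, E) = -33
1/(-7746 + j(J(1, R - 1*(-2)))) = 1/(-7746 + (-33)²) = 1/(-7746 + 1089) = 1/(-6657) = -1/6657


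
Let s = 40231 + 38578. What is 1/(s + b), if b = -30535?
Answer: 1/48274 ≈ 2.0715e-5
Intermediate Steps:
s = 78809
1/(s + b) = 1/(78809 - 30535) = 1/48274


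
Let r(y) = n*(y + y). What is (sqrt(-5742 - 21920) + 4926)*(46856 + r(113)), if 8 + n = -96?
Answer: 115031952 + 23352*I*sqrt(27662) ≈ 1.1503e+8 + 3.8839e+6*I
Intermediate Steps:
n = -104 (n = -8 - 96 = -104)
r(y) = -208*y (r(y) = -104*(y + y) = -208*y)
(sqrt(-5742 - 21920) + 4926)*(46856 + r(113)) = (sqrt(-5742 - 21920) + 4926)*(46856 - 208*113) = (sqrt(-27662) + 4926)*(46856 - 23504) = (I*sqrt(27662) + 4926)*23352 = (4926 + I*sqrt(27662))*23352 = 115031952 + 23352*I*sqrt(27662)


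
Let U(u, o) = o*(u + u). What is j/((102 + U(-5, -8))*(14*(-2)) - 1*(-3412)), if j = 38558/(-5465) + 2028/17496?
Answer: 55293979/13418061480 ≈ 0.0041209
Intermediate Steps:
U(u, o) = 2*o*u (U(u, o) = o*(2*u) = 2*o*u)
j = -55293979/7967970 (j = 38558*(-1/5465) + 2028*(1/17496) = -38558/5465 + 169/1458 = -55293979/7967970 ≈ -6.9395)
j/((102 + U(-5, -8))*(14*(-2)) - 1*(-3412)) = -55293979/(7967970*((102 + 2*(-8)*(-5))*(14*(-2)) - 1*(-3412))) = -55293979/(7967970*((102 + 80)*(-28) + 3412)) = -55293979/(7967970*(182*(-28) + 3412)) = -55293979/(7967970*(-5096 + 3412)) = -55293979/7967970/(-1684) = -55293979/7967970*(-1/1684) = 55293979/13418061480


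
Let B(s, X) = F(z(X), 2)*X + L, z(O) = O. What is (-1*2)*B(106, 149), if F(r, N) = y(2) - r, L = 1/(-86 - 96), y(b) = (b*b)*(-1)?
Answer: 4149055/91 ≈ 45594.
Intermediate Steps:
y(b) = -b**2 (y(b) = b**2*(-1) = -b**2)
L = -1/182 (L = 1/(-182) = -1/182 ≈ -0.0054945)
F(r, N) = -4 - r (F(r, N) = -1*2**2 - r = -1*4 - r = -4 - r)
B(s, X) = -1/182 + X*(-4 - X) (B(s, X) = (-4 - X)*X - 1/182 = X*(-4 - X) - 1/182 = -1/182 + X*(-4 - X))
(-1*2)*B(106, 149) = (-1*2)*(-1/182 - 1*149*(4 + 149)) = -2*(-1/182 - 1*149*153) = -2*(-1/182 - 22797) = -2*(-4149055/182) = 4149055/91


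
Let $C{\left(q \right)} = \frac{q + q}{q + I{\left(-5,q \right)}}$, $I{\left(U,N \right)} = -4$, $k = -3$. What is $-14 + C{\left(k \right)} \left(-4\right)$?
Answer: $- \frac{122}{7} \approx -17.429$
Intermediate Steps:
$C{\left(q \right)} = \frac{2 q}{-4 + q}$ ($C{\left(q \right)} = \frac{q + q}{q - 4} = \frac{2 q}{-4 + q}$)
$-14 + C{\left(k \right)} \left(-4\right) = -14 + 2 \left(-3\right) \frac{1}{-4 - 3} \left(-4\right) = -14 + 2 \left(-3\right) \frac{1}{-7} \left(-4\right) = -14 + 2 \left(-3\right) \left(- \frac{1}{7}\right) \left(-4\right) = -14 + \frac{6}{7} \left(-4\right) = -14 - \frac{24}{7} = - \frac{122}{7}$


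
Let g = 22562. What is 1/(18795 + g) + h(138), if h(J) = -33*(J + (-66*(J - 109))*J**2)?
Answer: 49746373902919/41357 ≈ 1.2029e+9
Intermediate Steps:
h(J) = -33*J - 33*J**2*(7194 - 66*J) (h(J) = -33*(J + (-66*(-109 + J))*J**2) = -33*(J + (7194 - 66*J)*J**2) = -33*(J + J**2*(7194 - 66*J)) = -33*J - 33*J**2*(7194 - 66*J))
1/(18795 + g) + h(138) = 1/(18795 + 22562) + 33*138*(-1 - 7194*138 + 66*138**2) = 1/41357 + 33*138*(-1 - 992772 + 66*19044) = 1/41357 + 33*138*(-1 - 992772 + 1256904) = 1/41357 + 33*138*264131 = 1/41357 + 1202852574 = 49746373902919/41357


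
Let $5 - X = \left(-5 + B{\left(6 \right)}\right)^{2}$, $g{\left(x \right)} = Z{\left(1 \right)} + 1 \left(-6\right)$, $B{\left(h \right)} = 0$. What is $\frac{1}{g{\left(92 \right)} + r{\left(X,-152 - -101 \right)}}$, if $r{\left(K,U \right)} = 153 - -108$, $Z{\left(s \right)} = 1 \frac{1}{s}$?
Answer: $\frac{1}{256} \approx 0.0039063$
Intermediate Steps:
$Z{\left(s \right)} = \frac{1}{s}$
$g{\left(x \right)} = -5$ ($g{\left(x \right)} = 1^{-1} + 1 \left(-6\right) = 1 - 6 = -5$)
$X = -20$ ($X = 5 - \left(-5 + 0\right)^{2} = 5 - \left(-5\right)^{2} = 5 - 25 = -20$)
$r{\left(K,U \right)} = 261$ ($r{\left(K,U \right)} = 153 + 108 = 261$)
$\frac{1}{g{\left(92 \right)} + r{\left(X,-152 - -101 \right)}} = \frac{1}{-5 + 261} = \frac{1}{256}$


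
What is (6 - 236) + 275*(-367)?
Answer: -101155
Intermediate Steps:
(6 - 236) + 275*(-367) = -230 - 100925 = -101155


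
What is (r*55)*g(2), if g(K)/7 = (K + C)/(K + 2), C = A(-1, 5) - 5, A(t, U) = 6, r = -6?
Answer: -3465/2 ≈ -1732.5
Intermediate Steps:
C = 1 (C = 6 - 5 = 1)
g(K) = 7*(1 + K)/(2 + K) (g(K) = 7*((K + 1)/(K + 2)) = 7*((1 + K)/(2 + K)) = 7*(1 + K)/(2 + K))
(r*55)*g(2) = (-6*55)*(7*(1 + 2)/(2 + 2)) = -2310*3/4 = -330*21/4 = -3465/2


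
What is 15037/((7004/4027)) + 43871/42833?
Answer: 2594016711651/300002332 ≈ 8646.7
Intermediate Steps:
15037/((7004/4027)) + 43871/42833 = 15037/((7004*(1/4027))) + 43871*(1/42833) = 15037/(7004/4027) + 43871/42833 = 15037*(4027/7004) + 43871/42833 = 60553999/7004 + 43871/42833 = 2594016711651/300002332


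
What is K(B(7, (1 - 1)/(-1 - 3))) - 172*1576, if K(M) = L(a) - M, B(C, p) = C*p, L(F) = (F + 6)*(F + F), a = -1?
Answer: -271082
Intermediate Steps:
L(F) = 2*F*(6 + F) (L(F) = (6 + F)*(2*F) = 2*F*(6 + F))
K(M) = -10 - M (K(M) = 2*(-1)*(6 - 1) - M = 2*(-1)*5 - M = -10 - M)
K(B(7, (1 - 1)/(-1 - 3))) - 172*1576 = (-10 - 7*(1 - 1)/(-1 - 3)) - 172*1576 = (-10 - 7*0/(-4)) - 271072 = (-10 - 7*0*(-¼)) - 271072 = (-10 - 7*0) - 271072 = (-10 - 1*0) - 271072 = (-10 + 0) - 271072 = -10 - 271072 = -271082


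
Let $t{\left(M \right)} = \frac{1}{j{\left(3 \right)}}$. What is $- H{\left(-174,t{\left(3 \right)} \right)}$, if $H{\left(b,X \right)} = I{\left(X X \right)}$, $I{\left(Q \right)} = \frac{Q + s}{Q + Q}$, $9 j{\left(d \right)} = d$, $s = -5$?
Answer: $- \frac{2}{9} \approx -0.22222$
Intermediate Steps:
$j{\left(d \right)} = \frac{d}{9}$
$I{\left(Q \right)} = \frac{-5 + Q}{2 Q}$ ($I{\left(Q \right)} = \frac{Q - 5}{Q + Q} = \frac{-5 + Q}{2 Q}$)
$t{\left(M \right)} = 3$ ($t{\left(M \right)} = \frac{1}{\frac{1}{9} \cdot 3} = \frac{1}{\frac{1}{3}} = 3$)
$H{\left(b,X \right)} = \frac{-5 + X^{2}}{2 X^{2}}$ ($H{\left(b,X \right)} = \frac{-5 + X X}{2 X X} = \frac{-5 + X^{2}}{2 X^{2}}$)
$- H{\left(-174,t{\left(3 \right)} \right)} = - \frac{-5 + 3^{2}}{2 \cdot 9} = - \frac{-5 + 9}{2 \cdot 9} = - \frac{4}{2 \cdot 9} = \left(-1\right) \frac{2}{9} = - \frac{2}{9}$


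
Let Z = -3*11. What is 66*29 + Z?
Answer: 1881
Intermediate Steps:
Z = -33
66*29 + Z = 66*29 - 33 = 1914 - 33 = 1881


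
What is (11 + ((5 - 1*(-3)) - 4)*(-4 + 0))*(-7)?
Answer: 35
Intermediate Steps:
(11 + ((5 - 1*(-3)) - 4)*(-4 + 0))*(-7) = (11 + ((5 + 3) - 4)*(-4))*(-7) = (11 + (8 - 4)*(-4))*(-7) = (11 + 4*(-4))*(-7) = (11 - 16)*(-7) = -5*(-7) = 35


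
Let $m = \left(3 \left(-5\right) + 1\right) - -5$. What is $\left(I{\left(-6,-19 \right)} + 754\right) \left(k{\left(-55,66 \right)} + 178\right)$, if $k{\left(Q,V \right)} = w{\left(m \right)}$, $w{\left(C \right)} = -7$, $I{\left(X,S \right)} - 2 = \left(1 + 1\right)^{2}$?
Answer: $129960$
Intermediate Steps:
$m = -9$ ($m = \left(-15 + 1\right) + 5 = -14 + 5 = -9$)
$I{\left(X,S \right)} = 6$ ($I{\left(X,S \right)} = 2 + \left(1 + 1\right)^{2} = 2 + 2^{2} = 2 + 4 = 6$)
$k{\left(Q,V \right)} = -7$
$\left(I{\left(-6,-19 \right)} + 754\right) \left(k{\left(-55,66 \right)} + 178\right) = \left(6 + 754\right) \left(-7 + 178\right) = 760 \cdot 171 = 129960$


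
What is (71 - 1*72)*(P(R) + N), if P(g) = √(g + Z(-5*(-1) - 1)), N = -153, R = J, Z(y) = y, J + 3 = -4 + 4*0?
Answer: 153 - I*√3 ≈ 153.0 - 1.732*I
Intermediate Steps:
J = -7 (J = -3 + (-4 + 4*0) = -3 + (-4 + 0) = -3 - 4 = -7)
R = -7
P(g) = √(4 + g) (P(g) = √(g + (-5*(-1) - 1)) = √(g + (5 - 1)) = √(g + 4) = √(4 + g))
(71 - 1*72)*(P(R) + N) = (71 - 1*72)*(√(4 - 7) - 153) = (71 - 72)*(√(-3) - 153) = -(I*√3 - 153) = -(-153 + I*√3) = 153 - I*√3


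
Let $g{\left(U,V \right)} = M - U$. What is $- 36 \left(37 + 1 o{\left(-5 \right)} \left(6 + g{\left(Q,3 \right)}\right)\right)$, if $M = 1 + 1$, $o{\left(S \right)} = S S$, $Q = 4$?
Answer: $-4932$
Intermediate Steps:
$o{\left(S \right)} = S^{2}$
$M = 2$
$g{\left(U,V \right)} = 2 - U$
$- 36 \left(37 + 1 o{\left(-5 \right)} \left(6 + g{\left(Q,3 \right)}\right)\right) = - 36 \left(37 + 1 \left(-5\right)^{2} \left(6 + \left(2 - 4\right)\right)\right) = - 36 \left(37 + 1 \cdot 25 \left(6 + \left(2 - 4\right)\right)\right) = - 36 \left(37 + 1 \cdot 25 \left(6 - 2\right)\right) = - 36 \left(37 + 1 \cdot 25 \cdot 4\right) = - 36 \left(37 + 1 \cdot 100\right) = - 36 \left(37 + 100\right) = \left(-36\right) 137 = -4932$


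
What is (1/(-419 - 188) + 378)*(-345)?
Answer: -79158525/607 ≈ -1.3041e+5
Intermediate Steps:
(1/(-419 - 188) + 378)*(-345) = (1/(-607) + 378)*(-345) = (-1/607 + 378)*(-345) = (229445/607)*(-345) = -79158525/607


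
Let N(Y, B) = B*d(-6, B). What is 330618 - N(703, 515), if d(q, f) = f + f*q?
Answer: 1656743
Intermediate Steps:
N(Y, B) = -5*B² (N(Y, B) = B*(B*(1 - 6)) = B*(B*(-5)) = B*(-5*B) = -5*B²)
330618 - N(703, 515) = 330618 - (-5)*515² = 330618 - (-5)*265225 = 330618 - 1*(-1326125) = 330618 + 1326125 = 1656743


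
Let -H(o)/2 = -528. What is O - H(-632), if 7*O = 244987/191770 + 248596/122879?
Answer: -174111050082867/164951540810 ≈ -1055.5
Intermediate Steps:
H(o) = 1056 (H(o) = -2*(-528) = 1056)
O = 77777012493/164951540810 (O = (244987/191770 + 248596/122879)/7 = (1/7)*(77777012493/23564505830) = 77777012493/164951540810 ≈ 0.47151)
O - H(-632) = 77777012493/164951540810 - 1*1056 = 77777012493/164951540810 - 1056 = -174111050082867/164951540810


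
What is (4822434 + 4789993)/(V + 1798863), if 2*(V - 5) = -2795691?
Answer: 19224854/802045 ≈ 23.970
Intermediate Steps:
V = -2795681/2 (V = 5 + (1/2)*(-2795691) = 5 - 2795691/2 = -2795681/2 ≈ -1.3978e+6)
(4822434 + 4789993)/(V + 1798863) = (4822434 + 4789993)/(-2795681/2 + 1798863) = 9612427/(802045/2) = 9612427*(2/802045) = 19224854/802045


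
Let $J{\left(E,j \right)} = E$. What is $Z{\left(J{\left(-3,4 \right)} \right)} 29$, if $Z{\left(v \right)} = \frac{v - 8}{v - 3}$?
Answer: $\frac{319}{6} \approx 53.167$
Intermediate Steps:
$Z{\left(v \right)} = \frac{-8 + v}{-3 + v}$
$Z{\left(J{\left(-3,4 \right)} \right)} 29 = \frac{-8 - 3}{-3 - 3} \cdot 29 = \frac{1}{-6} \left(-11\right) 29 = \left(- \frac{1}{6}\right) \left(-11\right) 29 = \frac{11}{6} \cdot 29 = \frac{319}{6}$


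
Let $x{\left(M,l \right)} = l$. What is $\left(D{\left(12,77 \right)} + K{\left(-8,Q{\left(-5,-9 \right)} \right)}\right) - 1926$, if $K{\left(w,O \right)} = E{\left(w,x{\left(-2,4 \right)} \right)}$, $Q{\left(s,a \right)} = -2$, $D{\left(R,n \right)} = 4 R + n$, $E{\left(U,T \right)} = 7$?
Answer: $-1794$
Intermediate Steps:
$D{\left(R,n \right)} = n + 4 R$
$K{\left(w,O \right)} = 7$
$\left(D{\left(12,77 \right)} + K{\left(-8,Q{\left(-5,-9 \right)} \right)}\right) - 1926 = \left(\left(77 + 4 \cdot 12\right) + 7\right) - 1926 = \left(\left(77 + 48\right) + 7\right) - 1926 = \left(125 + 7\right) - 1926 = 132 - 1926 = -1794$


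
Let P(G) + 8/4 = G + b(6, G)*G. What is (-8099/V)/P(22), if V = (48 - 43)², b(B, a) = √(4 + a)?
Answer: 8099/15230 - 89089*√26/152300 ≈ -2.4509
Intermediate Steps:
P(G) = -2 + G + G*√(4 + G) (P(G) = -2 + (G + √(4 + G)*G) = -2 + (G + G*√(4 + G)) = -2 + G + G*√(4 + G))
V = 25 (V = 5² = 25)
(-8099/V)/P(22) = (-8099/25)/(-2 + 22 + 22*√(4 + 22)) = (-8099*1/25)/(-2 + 22 + 22*√26) = -8099/(25*(20 + 22*√26))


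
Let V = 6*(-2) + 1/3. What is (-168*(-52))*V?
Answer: -101920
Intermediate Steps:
V = -35/3 (V = -12 + ⅓ = -35/3 ≈ -11.667)
(-168*(-52))*V = -168*(-52)*(-35/3) = 8736*(-35/3) = -101920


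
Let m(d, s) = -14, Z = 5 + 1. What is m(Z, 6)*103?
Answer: -1442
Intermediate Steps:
Z = 6
m(Z, 6)*103 = -14*103 = -1442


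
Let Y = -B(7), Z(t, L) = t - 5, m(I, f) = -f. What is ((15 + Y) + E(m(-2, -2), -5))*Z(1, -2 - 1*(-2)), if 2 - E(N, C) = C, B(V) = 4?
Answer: -72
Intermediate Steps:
E(N, C) = 2 - C
Z(t, L) = -5 + t
Y = -4 (Y = -1*4 = -4)
((15 + Y) + E(m(-2, -2), -5))*Z(1, -2 - 1*(-2)) = ((15 - 4) + (2 - 1*(-5)))*(-5 + 1) = (11 + (2 + 5))*(-4) = (11 + 7)*(-4) = 18*(-4) = -72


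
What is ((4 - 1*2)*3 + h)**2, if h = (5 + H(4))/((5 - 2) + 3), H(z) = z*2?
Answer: 2401/36 ≈ 66.694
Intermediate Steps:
H(z) = 2*z
h = 13/6 (h = (5 + 2*4)/((5 - 2) + 3) = (5 + 8)/(3 + 3) = 13/6 ≈ 2.1667)
((4 - 1*2)*3 + h)**2 = ((4 - 1*2)*3 + 13/6)**2 = ((4 - 2)*3 + 13/6)**2 = (2*3 + 13/6)**2 = (6 + 13/6)**2 = (49/6)**2 = 2401/36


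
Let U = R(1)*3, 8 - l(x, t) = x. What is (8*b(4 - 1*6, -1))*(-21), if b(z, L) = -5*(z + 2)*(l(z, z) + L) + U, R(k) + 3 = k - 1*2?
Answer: 2016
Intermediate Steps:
R(k) = -5 + k (R(k) = -3 + (k - 1*2) = -3 + (k - 2) = -3 + (-2 + k) = -5 + k)
l(x, t) = 8 - x
U = -12 (U = (-5 + 1)*3 = -4*3 = -12)
b(z, L) = -12 - 5*(2 + z)*(8 + L - z) (b(z, L) = -5*(z + 2)*((8 - z) + L) - 12 = -5*(2 + z)*(8 + L - z) - 12 = -12 - 5*(2 + z)*(8 + L - z))
(8*b(4 - 1*6, -1))*(-21) = (8*(-92 - 30*(4 - 1*6) - 10*(-1) + 5*(4 - 1*6)² - 5*(-1)*(4 - 1*6)))*(-21) = (8*(-92 - 30*(4 - 6) + 10 + 5*(4 - 6)² - 5*(-1)*(4 - 6)))*(-21) = (8*(-92 - 30*(-2) + 10 + 5*(-2)² - 5*(-1)*(-2)))*(-21) = (8*(-92 + 60 + 10 + 5*4 - 10))*(-21) = (8*(-92 + 60 + 10 + 20 - 10))*(-21) = (8*(-12))*(-21) = -96*(-21) = 2016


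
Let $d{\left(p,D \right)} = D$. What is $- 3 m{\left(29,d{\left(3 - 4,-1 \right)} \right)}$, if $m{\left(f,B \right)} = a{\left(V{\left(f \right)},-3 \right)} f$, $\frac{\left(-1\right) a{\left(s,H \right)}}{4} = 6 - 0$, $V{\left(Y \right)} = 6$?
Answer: $2088$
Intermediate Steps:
$a{\left(s,H \right)} = -24$ ($a{\left(s,H \right)} = - 4 \left(6 - 0\right) = - 4 \left(6 + 0\right) = \left(-4\right) 6 = -24$)
$m{\left(f,B \right)} = - 24 f$
$- 3 m{\left(29,d{\left(3 - 4,-1 \right)} \right)} = - 3 \left(\left(-24\right) 29\right) = \left(-3\right) \left(-696\right) = 2088$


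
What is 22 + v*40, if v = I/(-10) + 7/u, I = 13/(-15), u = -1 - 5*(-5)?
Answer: 557/15 ≈ 37.133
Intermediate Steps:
u = 24 (u = -1 + 25 = 24)
I = -13/15 (I = 13*(-1/15) = -13/15 ≈ -0.86667)
v = 227/600 (v = -13/15/(-10) + 7/24 = -13/15*(-1/10) + 7*(1/24) = 13/150 + 7/24 = 227/600 ≈ 0.37833)
22 + v*40 = 22 + (227/600)*40 = 22 + 227/15 = 557/15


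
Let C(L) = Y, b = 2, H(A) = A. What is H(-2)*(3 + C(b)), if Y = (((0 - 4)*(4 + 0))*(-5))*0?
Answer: -6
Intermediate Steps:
Y = 0 (Y = (-4*4*(-5))*0 = -16*(-5)*0 = 80*0 = 0)
C(L) = 0
H(-2)*(3 + C(b)) = -2*(3 + 0) = -2*3 = -6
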